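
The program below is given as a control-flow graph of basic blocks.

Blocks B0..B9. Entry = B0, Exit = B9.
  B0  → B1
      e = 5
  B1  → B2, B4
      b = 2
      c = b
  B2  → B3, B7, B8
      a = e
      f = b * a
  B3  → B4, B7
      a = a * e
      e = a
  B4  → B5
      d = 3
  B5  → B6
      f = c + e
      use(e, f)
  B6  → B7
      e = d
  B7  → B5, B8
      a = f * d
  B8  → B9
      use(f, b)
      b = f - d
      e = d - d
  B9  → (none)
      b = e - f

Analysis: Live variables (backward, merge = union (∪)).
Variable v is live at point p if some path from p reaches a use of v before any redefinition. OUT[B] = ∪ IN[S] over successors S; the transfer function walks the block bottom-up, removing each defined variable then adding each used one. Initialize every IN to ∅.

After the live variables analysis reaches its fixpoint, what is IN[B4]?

Fixpoint table:
  B0:   IN={d}   OUT={d, e}
  B1:   IN={d, e}   OUT={b, c, d, e}
  B2:   IN={b, c, d, e}   OUT={a, b, c, d, e, f}
  B3:   IN={a, b, c, d, e, f}   OUT={b, c, d, e, f}
  B4:   IN={b, c, e}   OUT={b, c, d, e}
  B5:   IN={b, c, d, e}   OUT={b, c, d, f}
  B6:   IN={b, c, d, f}   OUT={b, c, d, e, f}
  B7:   IN={b, c, d, e, f}   OUT={b, c, d, e, f}
  B8:   IN={b, d, f}   OUT={e, f}
  B9:   IN={e, f}   OUT={}

Merge at B4: OUT[B4] = IN[B5] = {b, c, d, e}
Applying B4's transfer function to that OUT value gives IN[B4] (row B4 above).

Answer: {b, c, e}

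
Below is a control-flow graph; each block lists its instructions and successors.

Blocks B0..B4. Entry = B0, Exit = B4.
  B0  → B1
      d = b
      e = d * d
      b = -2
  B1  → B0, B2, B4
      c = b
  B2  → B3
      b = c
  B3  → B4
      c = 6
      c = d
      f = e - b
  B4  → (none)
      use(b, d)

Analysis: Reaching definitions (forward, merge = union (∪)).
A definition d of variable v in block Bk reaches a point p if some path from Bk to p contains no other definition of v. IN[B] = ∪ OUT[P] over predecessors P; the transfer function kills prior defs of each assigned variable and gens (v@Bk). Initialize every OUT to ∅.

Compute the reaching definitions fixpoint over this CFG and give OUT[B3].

Answer: {b@B2, c@B3, d@B0, e@B0, f@B3}

Trace:
Fixpoint table:
  B0: | IN={b@B0, c@B1, d@B0, e@B0} | OUT={b@B0, c@B1, d@B0, e@B0}
  B1: | IN={b@B0, c@B1, d@B0, e@B0} | OUT={b@B0, c@B1, d@B0, e@B0}
  B2: | IN={b@B0, c@B1, d@B0, e@B0} | OUT={b@B2, c@B1, d@B0, e@B0}
  B3: | IN={b@B2, c@B1, d@B0, e@B0} | OUT={b@B2, c@B3, d@B0, e@B0, f@B3}
  B4: | IN={b@B0, b@B2, c@B1, c@B3, d@B0, e@B0, f@B3} | OUT={b@B0, b@B2, c@B1, c@B3, d@B0, e@B0, f@B3}

Merge at B3: IN[B3] = OUT[B2] = {b@B2, c@B1, d@B0, e@B0}
Applying B3's transfer function to that IN value gives OUT[B3] (row B3 above).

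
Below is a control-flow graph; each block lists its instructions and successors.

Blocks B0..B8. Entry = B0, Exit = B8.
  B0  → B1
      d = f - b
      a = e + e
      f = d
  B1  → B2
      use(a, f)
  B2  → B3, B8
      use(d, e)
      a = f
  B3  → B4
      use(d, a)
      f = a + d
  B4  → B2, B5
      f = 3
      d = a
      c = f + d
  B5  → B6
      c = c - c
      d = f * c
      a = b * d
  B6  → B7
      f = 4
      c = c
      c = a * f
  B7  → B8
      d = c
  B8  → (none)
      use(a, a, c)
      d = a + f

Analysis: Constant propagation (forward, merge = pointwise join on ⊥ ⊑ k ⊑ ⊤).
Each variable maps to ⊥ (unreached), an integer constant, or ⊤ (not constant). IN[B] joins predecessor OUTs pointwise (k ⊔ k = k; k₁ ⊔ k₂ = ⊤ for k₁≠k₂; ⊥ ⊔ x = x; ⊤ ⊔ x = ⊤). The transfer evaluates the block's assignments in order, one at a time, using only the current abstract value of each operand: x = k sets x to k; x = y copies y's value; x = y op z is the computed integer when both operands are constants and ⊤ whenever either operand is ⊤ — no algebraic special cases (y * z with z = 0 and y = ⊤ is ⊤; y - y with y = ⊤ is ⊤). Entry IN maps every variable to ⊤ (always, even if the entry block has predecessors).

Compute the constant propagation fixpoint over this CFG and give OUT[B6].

Per-block solution:
  B0:   IN=(all ⊤)   OUT=(all ⊤)
  B1:   IN=(all ⊤)   OUT=(all ⊤)
  B2:   IN=(all ⊤)   OUT=(all ⊤)
  B3:   IN=(all ⊤)   OUT=(all ⊤)
  B4:   IN=(all ⊤)   OUT={f:3; rest ⊤}
  B5:   IN={f:3; rest ⊤}   OUT={f:3; rest ⊤}
  B6:   IN={f:3; rest ⊤}   OUT={f:4; rest ⊤}
  B7:   IN={f:4; rest ⊤}   OUT={f:4; rest ⊤}
  B8:   IN=(all ⊤)   OUT=(all ⊤)

Merge at B6: IN[B6] = OUT[B5] = {a: ⊤, b: ⊤, c: ⊤, d: ⊤, e: ⊤, f: 3}
Applying B6's transfer function to that IN value gives OUT[B6] (row B6 above).

Answer: {a: ⊤, b: ⊤, c: ⊤, d: ⊤, e: ⊤, f: 4}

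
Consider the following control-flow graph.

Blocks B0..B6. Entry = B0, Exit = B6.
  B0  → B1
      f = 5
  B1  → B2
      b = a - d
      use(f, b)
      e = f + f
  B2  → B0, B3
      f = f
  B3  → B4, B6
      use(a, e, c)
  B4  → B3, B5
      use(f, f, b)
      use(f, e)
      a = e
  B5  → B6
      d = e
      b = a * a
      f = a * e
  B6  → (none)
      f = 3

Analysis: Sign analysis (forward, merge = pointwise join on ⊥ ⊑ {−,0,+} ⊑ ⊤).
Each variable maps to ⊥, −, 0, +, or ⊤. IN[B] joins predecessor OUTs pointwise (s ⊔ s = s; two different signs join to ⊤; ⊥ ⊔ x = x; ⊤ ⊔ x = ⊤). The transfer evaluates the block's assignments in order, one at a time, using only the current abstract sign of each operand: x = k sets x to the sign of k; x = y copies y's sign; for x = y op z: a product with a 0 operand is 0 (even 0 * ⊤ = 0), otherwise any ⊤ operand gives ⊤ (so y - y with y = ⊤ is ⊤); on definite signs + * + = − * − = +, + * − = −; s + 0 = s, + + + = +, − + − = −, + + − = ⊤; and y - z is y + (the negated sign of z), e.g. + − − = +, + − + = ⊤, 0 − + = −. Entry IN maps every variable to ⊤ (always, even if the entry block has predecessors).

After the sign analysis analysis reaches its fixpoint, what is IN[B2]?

Answer: {a: ⊤, b: ⊤, c: ⊤, d: ⊤, e: +, f: +}

Working:
Per-block solution:
  B0:  IN=(all ⊤)  OUT={f:+; rest ⊤}
  B1:  IN={f:+; rest ⊤}  OUT={e:+, f:+; rest ⊤}
  B2:  IN={e:+, f:+; rest ⊤}  OUT={e:+, f:+; rest ⊤}
  B3:  IN={e:+, f:+; rest ⊤}  OUT={e:+, f:+; rest ⊤}
  B4:  IN={e:+, f:+; rest ⊤}  OUT={a:+, e:+, f:+; rest ⊤}
  B5:  IN={a:+, e:+, f:+; rest ⊤}  OUT={a:+, b:+, d:+, e:+, f:+; rest ⊤}
  B6:  IN={e:+, f:+; rest ⊤}  OUT={e:+, f:+; rest ⊤}

Merge at B2: IN[B2] = OUT[B1] = {a: ⊤, b: ⊤, c: ⊤, d: ⊤, e: +, f: +}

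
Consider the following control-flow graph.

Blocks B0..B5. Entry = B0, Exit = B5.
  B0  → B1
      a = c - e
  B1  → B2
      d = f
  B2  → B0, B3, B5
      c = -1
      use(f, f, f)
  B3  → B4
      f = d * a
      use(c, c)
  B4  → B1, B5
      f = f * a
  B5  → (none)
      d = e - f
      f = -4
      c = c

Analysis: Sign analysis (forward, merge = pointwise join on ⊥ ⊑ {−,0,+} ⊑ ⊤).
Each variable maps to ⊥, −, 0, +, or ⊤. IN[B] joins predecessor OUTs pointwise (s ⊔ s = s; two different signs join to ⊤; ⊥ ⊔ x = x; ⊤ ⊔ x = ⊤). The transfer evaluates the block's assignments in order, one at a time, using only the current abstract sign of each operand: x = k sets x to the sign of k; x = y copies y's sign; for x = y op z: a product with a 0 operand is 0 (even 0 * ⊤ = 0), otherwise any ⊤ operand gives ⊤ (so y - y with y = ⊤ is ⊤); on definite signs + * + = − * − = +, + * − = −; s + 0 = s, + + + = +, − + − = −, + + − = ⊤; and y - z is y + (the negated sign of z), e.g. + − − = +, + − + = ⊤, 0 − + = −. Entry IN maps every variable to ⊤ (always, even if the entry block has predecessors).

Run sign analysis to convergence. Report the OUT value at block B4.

Answer: {a: ⊤, b: ⊤, c: -, d: ⊤, e: ⊤, f: ⊤}

Working:
Converged values:
  B0:  IN=(all ⊤)  OUT=(all ⊤)
  B1:  IN=(all ⊤)  OUT=(all ⊤)
  B2:  IN=(all ⊤)  OUT={c:-; rest ⊤}
  B3:  IN={c:-; rest ⊤}  OUT={c:-; rest ⊤}
  B4:  IN={c:-; rest ⊤}  OUT={c:-; rest ⊤}
  B5:  IN={c:-; rest ⊤}  OUT={c:-, f:-; rest ⊤}

Merge at B4: IN[B4] = OUT[B3] = {a: ⊤, b: ⊤, c: -, d: ⊤, e: ⊤, f: ⊤}
Applying B4's transfer function to that IN value gives OUT[B4] (row B4 above).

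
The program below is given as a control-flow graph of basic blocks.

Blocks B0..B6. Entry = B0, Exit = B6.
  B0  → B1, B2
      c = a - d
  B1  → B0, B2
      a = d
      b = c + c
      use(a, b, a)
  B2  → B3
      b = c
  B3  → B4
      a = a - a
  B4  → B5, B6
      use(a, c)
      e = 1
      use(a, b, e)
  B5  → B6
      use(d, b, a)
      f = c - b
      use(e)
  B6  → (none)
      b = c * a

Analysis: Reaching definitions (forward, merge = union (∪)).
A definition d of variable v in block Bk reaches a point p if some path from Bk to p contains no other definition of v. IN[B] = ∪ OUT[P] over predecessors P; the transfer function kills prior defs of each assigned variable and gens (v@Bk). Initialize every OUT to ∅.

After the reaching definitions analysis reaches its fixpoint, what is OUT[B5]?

Fixpoint table:
  B0:  IN={a@B1, b@B1, c@B0}  OUT={a@B1, b@B1, c@B0}
  B1:  IN={a@B1, b@B1, c@B0}  OUT={a@B1, b@B1, c@B0}
  B2:  IN={a@B1, b@B1, c@B0}  OUT={a@B1, b@B2, c@B0}
  B3:  IN={a@B1, b@B2, c@B0}  OUT={a@B3, b@B2, c@B0}
  B4:  IN={a@B3, b@B2, c@B0}  OUT={a@B3, b@B2, c@B0, e@B4}
  B5:  IN={a@B3, b@B2, c@B0, e@B4}  OUT={a@B3, b@B2, c@B0, e@B4, f@B5}
  B6:  IN={a@B3, b@B2, c@B0, e@B4, f@B5}  OUT={a@B3, b@B6, c@B0, e@B4, f@B5}

Merge at B5: IN[B5] = OUT[B4] = {a@B3, b@B2, c@B0, e@B4}
Applying B5's transfer function to that IN value gives OUT[B5] (row B5 above).

Answer: {a@B3, b@B2, c@B0, e@B4, f@B5}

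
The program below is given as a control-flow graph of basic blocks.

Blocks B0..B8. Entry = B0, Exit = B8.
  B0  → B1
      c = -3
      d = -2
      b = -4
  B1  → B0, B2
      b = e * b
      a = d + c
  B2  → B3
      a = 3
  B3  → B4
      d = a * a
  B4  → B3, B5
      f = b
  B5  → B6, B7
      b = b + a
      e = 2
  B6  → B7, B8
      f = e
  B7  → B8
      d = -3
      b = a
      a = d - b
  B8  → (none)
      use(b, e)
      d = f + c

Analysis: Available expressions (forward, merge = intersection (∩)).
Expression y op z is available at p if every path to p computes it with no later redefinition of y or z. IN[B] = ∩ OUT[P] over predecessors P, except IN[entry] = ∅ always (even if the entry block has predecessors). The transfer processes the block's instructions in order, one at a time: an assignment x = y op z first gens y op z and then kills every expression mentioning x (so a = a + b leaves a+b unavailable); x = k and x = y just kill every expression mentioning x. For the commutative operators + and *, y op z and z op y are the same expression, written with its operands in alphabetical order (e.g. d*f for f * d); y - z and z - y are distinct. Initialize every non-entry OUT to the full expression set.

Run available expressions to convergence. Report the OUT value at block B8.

Per-block solution:
  B0:   IN={}   OUT={}
  B1:   IN={}   OUT={c+d}
  B2:   IN={c+d}   OUT={c+d}
  B3:   IN={}   OUT={a*a}
  B4:   IN={a*a}   OUT={a*a}
  B5:   IN={a*a}   OUT={a*a}
  B6:   IN={a*a}   OUT={a*a}
  B7:   IN={a*a}   OUT={d-b}
  B8:   IN={}   OUT={c+f}

Merge at B8: IN[B8] = OUT[B6] ∩ OUT[B7] = {}
Applying B8's transfer function to that IN value gives OUT[B8] (row B8 above).

Answer: {c+f}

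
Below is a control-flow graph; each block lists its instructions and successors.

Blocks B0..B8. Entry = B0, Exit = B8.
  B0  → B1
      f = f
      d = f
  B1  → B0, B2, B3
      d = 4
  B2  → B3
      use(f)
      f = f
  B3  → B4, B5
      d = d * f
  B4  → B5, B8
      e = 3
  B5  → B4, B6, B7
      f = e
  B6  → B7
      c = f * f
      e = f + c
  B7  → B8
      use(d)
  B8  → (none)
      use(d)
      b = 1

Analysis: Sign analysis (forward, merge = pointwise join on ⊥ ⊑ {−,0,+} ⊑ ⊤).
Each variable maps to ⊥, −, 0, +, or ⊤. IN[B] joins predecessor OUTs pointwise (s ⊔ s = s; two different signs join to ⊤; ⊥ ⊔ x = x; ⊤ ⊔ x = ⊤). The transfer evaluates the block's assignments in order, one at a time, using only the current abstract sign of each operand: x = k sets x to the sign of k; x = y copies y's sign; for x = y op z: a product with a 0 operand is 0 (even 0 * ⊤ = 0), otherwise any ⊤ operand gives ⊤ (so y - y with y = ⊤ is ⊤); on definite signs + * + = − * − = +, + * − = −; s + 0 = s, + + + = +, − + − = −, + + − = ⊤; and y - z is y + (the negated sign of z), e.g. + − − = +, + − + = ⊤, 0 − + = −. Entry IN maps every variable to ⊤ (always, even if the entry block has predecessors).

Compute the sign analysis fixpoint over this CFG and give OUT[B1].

Converged values:
  B0:   IN=(all ⊤)   OUT=(all ⊤)
  B1:   IN=(all ⊤)   OUT={d:+; rest ⊤}
  B2:   IN={d:+; rest ⊤}   OUT={d:+; rest ⊤}
  B3:   IN={d:+; rest ⊤}   OUT=(all ⊤)
  B4:   IN=(all ⊤)   OUT={e:+; rest ⊤}
  B5:   IN=(all ⊤)   OUT=(all ⊤)
  B6:   IN=(all ⊤)   OUT=(all ⊤)
  B7:   IN=(all ⊤)   OUT=(all ⊤)
  B8:   IN=(all ⊤)   OUT={b:+; rest ⊤}

Merge at B1: IN[B1] = OUT[B0] = {a: ⊤, b: ⊤, c: ⊤, d: ⊤, e: ⊤, f: ⊤}
Applying B1's transfer function to that IN value gives OUT[B1] (row B1 above).

Answer: {a: ⊤, b: ⊤, c: ⊤, d: +, e: ⊤, f: ⊤}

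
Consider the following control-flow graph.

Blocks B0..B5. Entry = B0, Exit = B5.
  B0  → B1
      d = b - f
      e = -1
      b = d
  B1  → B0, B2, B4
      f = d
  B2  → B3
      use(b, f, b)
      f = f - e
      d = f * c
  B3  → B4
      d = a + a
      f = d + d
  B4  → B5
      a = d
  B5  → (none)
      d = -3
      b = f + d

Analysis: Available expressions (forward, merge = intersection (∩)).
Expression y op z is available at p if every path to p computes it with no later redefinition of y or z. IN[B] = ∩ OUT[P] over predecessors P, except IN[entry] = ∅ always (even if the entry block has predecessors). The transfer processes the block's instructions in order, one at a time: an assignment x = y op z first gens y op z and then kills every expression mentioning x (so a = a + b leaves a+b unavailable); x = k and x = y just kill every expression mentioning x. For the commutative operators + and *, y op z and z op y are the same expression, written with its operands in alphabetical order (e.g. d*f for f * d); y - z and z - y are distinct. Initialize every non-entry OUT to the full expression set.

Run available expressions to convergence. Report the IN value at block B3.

Converged values:
  B0:  IN={}  OUT={}
  B1:  IN={}  OUT={}
  B2:  IN={}  OUT={c*f}
  B3:  IN={c*f}  OUT={a+a, d+d}
  B4:  IN={}  OUT={}
  B5:  IN={}  OUT={d+f}

Merge at B3: IN[B3] = OUT[B2] = {c*f}

Answer: {c*f}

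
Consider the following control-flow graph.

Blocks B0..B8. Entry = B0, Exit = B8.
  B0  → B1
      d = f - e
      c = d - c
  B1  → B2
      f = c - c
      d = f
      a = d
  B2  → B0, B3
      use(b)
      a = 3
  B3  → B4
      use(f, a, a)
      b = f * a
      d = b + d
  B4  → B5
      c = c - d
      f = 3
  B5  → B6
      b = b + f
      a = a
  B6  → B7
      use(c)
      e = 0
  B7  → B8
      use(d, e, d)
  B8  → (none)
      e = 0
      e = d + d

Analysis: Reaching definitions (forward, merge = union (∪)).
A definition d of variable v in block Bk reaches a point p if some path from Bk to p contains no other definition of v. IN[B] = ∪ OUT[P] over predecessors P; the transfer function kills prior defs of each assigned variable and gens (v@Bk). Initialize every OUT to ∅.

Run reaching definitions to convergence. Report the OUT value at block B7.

Answer: {a@B5, b@B5, c@B4, d@B3, e@B6, f@B4}

Working:
Fixpoint table:
  B0: | IN={a@B2, c@B0, d@B1, f@B1} | OUT={a@B2, c@B0, d@B0, f@B1}
  B1: | IN={a@B2, c@B0, d@B0, f@B1} | OUT={a@B1, c@B0, d@B1, f@B1}
  B2: | IN={a@B1, c@B0, d@B1, f@B1} | OUT={a@B2, c@B0, d@B1, f@B1}
  B3: | IN={a@B2, c@B0, d@B1, f@B1} | OUT={a@B2, b@B3, c@B0, d@B3, f@B1}
  B4: | IN={a@B2, b@B3, c@B0, d@B3, f@B1} | OUT={a@B2, b@B3, c@B4, d@B3, f@B4}
  B5: | IN={a@B2, b@B3, c@B4, d@B3, f@B4} | OUT={a@B5, b@B5, c@B4, d@B3, f@B4}
  B6: | IN={a@B5, b@B5, c@B4, d@B3, f@B4} | OUT={a@B5, b@B5, c@B4, d@B3, e@B6, f@B4}
  B7: | IN={a@B5, b@B5, c@B4, d@B3, e@B6, f@B4} | OUT={a@B5, b@B5, c@B4, d@B3, e@B6, f@B4}
  B8: | IN={a@B5, b@B5, c@B4, d@B3, e@B6, f@B4} | OUT={a@B5, b@B5, c@B4, d@B3, e@B8, f@B4}

Merge at B7: IN[B7] = OUT[B6] = {a@B5, b@B5, c@B4, d@B3, e@B6, f@B4}
Applying B7's transfer function to that IN value gives OUT[B7] (row B7 above).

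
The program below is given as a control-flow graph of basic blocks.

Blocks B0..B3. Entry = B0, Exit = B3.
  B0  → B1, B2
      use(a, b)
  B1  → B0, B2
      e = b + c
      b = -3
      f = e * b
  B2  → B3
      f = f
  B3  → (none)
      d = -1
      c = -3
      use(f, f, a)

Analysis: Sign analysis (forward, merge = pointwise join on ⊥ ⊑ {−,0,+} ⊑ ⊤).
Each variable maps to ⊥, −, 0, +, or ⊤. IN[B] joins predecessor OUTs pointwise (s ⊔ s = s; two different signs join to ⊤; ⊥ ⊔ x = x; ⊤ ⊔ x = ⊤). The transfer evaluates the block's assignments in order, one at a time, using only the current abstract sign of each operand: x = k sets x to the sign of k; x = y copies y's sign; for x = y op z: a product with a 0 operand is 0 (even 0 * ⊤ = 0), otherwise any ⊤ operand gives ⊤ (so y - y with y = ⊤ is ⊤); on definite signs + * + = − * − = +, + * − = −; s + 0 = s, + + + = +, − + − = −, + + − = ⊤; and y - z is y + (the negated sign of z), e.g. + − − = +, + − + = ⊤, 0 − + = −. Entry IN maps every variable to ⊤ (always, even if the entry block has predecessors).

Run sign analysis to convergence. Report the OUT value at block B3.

Answer: {a: ⊤, b: ⊤, c: -, d: -, e: ⊤, f: ⊤}

Working:
Converged values:
  B0:   IN=(all ⊤)   OUT=(all ⊤)
  B1:   IN=(all ⊤)   OUT={b:-; rest ⊤}
  B2:   IN=(all ⊤)   OUT=(all ⊤)
  B3:   IN=(all ⊤)   OUT={c:-, d:-; rest ⊤}

Merge at B3: IN[B3] = OUT[B2] = {a: ⊤, b: ⊤, c: ⊤, d: ⊤, e: ⊤, f: ⊤}
Applying B3's transfer function to that IN value gives OUT[B3] (row B3 above).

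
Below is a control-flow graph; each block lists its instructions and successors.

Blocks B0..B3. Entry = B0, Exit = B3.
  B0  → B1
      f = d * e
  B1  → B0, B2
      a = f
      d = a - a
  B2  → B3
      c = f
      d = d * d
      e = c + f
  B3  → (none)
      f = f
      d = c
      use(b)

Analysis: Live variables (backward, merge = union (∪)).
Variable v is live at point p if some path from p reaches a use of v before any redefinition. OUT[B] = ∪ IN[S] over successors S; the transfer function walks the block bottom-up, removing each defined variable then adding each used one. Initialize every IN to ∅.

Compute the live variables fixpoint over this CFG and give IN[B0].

Fixpoint table:
  B0:   IN={b, d, e}   OUT={b, e, f}
  B1:   IN={b, e, f}   OUT={b, d, e, f}
  B2:   IN={b, d, f}   OUT={b, c, f}
  B3:   IN={b, c, f}   OUT={}

Merge at B0: OUT[B0] = IN[B1] = {b, e, f}
Applying B0's transfer function to that OUT value gives IN[B0] (row B0 above).

Answer: {b, d, e}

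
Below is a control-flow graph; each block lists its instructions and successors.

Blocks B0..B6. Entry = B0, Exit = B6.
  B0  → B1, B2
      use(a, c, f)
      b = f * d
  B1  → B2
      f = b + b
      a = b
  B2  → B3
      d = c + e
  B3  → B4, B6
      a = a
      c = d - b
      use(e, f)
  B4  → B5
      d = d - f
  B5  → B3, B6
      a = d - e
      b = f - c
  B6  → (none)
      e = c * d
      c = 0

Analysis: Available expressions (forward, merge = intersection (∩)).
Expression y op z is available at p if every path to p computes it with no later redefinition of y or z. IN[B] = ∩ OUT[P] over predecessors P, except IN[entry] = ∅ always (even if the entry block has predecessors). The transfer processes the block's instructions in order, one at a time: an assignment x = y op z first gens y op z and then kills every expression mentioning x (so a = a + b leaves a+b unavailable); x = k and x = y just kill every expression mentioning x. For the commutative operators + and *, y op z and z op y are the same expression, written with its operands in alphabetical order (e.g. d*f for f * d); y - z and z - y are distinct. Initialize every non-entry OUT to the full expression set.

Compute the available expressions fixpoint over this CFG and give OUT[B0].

Answer: {d*f}

Derivation:
Per-block solution:
  B0: | IN={} | OUT={d*f}
  B1: | IN={d*f} | OUT={b+b}
  B2: | IN={} | OUT={c+e}
  B3: | IN={} | OUT={d-b}
  B4: | IN={d-b} | OUT={}
  B5: | IN={} | OUT={d-e, f-c}
  B6: | IN={} | OUT={}

B0 is the boundary node: IN[B0] = {}
Applying B0's transfer function to that IN value gives OUT[B0] (row B0 above).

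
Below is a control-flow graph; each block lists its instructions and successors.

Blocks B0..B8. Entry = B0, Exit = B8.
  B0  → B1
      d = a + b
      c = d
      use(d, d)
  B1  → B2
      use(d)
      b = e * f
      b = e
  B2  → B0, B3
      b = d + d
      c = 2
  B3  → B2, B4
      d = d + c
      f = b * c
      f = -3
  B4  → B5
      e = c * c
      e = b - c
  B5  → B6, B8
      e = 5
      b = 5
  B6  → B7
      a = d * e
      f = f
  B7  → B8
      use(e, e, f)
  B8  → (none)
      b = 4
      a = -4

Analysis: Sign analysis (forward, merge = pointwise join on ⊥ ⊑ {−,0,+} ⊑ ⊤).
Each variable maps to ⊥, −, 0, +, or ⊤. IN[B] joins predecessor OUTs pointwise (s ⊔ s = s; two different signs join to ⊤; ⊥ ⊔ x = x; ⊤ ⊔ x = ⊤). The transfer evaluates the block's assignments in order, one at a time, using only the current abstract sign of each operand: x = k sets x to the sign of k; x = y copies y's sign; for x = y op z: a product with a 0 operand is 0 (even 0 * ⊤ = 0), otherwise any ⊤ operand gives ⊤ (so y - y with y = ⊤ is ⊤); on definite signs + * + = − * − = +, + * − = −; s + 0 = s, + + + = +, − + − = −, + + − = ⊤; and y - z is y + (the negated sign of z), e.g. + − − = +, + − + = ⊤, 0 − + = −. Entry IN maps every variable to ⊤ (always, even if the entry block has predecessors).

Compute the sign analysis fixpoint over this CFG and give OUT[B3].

Converged values:
  B0: | IN=(all ⊤) | OUT=(all ⊤)
  B1: | IN=(all ⊤) | OUT=(all ⊤)
  B2: | IN=(all ⊤) | OUT={c:+; rest ⊤}
  B3: | IN={c:+; rest ⊤} | OUT={c:+, f:-; rest ⊤}
  B4: | IN={c:+, f:-; rest ⊤} | OUT={c:+, f:-; rest ⊤}
  B5: | IN={c:+, f:-; rest ⊤} | OUT={b:+, c:+, e:+, f:-; rest ⊤}
  B6: | IN={b:+, c:+, e:+, f:-; rest ⊤} | OUT={b:+, c:+, e:+, f:-; rest ⊤}
  B7: | IN={b:+, c:+, e:+, f:-; rest ⊤} | OUT={b:+, c:+, e:+, f:-; rest ⊤}
  B8: | IN={b:+, c:+, e:+, f:-; rest ⊤} | OUT={a:-, b:+, c:+, e:+, f:-; rest ⊤}

Merge at B3: IN[B3] = OUT[B2] = {a: ⊤, b: ⊤, c: +, d: ⊤, e: ⊤, f: ⊤}
Applying B3's transfer function to that IN value gives OUT[B3] (row B3 above).

Answer: {a: ⊤, b: ⊤, c: +, d: ⊤, e: ⊤, f: -}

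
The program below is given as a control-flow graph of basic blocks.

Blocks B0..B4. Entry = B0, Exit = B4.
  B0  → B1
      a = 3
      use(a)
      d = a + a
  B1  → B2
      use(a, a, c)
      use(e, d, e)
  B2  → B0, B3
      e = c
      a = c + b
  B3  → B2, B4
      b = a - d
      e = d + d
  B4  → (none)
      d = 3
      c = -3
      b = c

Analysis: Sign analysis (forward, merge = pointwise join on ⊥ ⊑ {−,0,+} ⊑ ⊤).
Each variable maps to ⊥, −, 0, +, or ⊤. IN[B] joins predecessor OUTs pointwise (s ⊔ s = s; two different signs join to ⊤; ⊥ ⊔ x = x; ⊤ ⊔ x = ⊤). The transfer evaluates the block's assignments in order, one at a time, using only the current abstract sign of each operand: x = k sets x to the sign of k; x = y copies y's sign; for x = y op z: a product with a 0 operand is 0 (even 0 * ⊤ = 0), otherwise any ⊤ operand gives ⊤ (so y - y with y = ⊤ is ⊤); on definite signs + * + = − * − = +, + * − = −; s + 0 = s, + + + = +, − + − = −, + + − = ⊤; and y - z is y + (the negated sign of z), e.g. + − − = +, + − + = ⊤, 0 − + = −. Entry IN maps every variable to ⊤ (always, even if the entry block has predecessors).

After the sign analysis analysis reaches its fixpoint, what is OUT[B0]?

Converged values:
  B0: | IN=(all ⊤) | OUT={a:+, d:+; rest ⊤}
  B1: | IN={a:+, d:+; rest ⊤} | OUT={a:+, d:+; rest ⊤}
  B2: | IN={d:+; rest ⊤} | OUT={d:+; rest ⊤}
  B3: | IN={d:+; rest ⊤} | OUT={d:+, e:+; rest ⊤}
  B4: | IN={d:+, e:+; rest ⊤} | OUT={b:-, c:-, d:+, e:+; rest ⊤}

Merge at B0 (entry node, so the boundary value (all ⊤) is joined with the incoming edge(s)): IN[B0] = (all ⊤) ⊔ OUT[B2] = {a: ⊤, b: ⊤, c: ⊤, d: ⊤, e: ⊤, f: ⊤}
Applying B0's transfer function to that IN value gives OUT[B0] (row B0 above).

Answer: {a: +, b: ⊤, c: ⊤, d: +, e: ⊤, f: ⊤}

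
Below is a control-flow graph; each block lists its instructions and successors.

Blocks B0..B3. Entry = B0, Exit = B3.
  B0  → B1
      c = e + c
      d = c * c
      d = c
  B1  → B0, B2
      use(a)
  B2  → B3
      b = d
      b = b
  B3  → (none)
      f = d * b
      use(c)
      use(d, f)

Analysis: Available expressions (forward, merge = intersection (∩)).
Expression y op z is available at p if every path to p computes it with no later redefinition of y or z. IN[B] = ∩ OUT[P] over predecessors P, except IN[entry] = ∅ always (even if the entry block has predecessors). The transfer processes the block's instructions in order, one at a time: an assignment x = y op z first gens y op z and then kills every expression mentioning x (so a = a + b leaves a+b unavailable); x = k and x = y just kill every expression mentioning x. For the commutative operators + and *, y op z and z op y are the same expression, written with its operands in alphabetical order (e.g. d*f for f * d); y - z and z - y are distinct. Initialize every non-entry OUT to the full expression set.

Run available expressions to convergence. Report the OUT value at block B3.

Fixpoint table:
  B0:   IN={}   OUT={c*c}
  B1:   IN={c*c}   OUT={c*c}
  B2:   IN={c*c}   OUT={c*c}
  B3:   IN={c*c}   OUT={b*d, c*c}

Merge at B3: IN[B3] = OUT[B2] = {c*c}
Applying B3's transfer function to that IN value gives OUT[B3] (row B3 above).

Answer: {b*d, c*c}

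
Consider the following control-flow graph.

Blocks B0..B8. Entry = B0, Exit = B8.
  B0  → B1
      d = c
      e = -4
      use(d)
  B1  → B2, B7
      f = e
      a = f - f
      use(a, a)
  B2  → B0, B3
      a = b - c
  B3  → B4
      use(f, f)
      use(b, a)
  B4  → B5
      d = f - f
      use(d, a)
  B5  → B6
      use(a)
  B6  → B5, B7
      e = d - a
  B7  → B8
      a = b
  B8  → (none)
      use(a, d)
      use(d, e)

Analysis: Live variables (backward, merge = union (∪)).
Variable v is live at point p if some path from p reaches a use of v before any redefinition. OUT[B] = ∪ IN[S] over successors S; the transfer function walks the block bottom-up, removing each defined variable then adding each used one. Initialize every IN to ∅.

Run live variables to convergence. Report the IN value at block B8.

Per-block solution:
  B0:  IN={b, c}  OUT={b, c, d, e}
  B1:  IN={b, c, d, e}  OUT={b, c, d, e, f}
  B2:  IN={b, c, f}  OUT={a, b, c, f}
  B3:  IN={a, b, f}  OUT={a, b, f}
  B4:  IN={a, b, f}  OUT={a, b, d}
  B5:  IN={a, b, d}  OUT={a, b, d}
  B6:  IN={a, b, d}  OUT={a, b, d, e}
  B7:  IN={b, d, e}  OUT={a, d, e}
  B8:  IN={a, d, e}  OUT={}

B8 is the boundary node: OUT[B8] = {}
Applying B8's transfer function to that OUT value gives IN[B8] (row B8 above).

Answer: {a, d, e}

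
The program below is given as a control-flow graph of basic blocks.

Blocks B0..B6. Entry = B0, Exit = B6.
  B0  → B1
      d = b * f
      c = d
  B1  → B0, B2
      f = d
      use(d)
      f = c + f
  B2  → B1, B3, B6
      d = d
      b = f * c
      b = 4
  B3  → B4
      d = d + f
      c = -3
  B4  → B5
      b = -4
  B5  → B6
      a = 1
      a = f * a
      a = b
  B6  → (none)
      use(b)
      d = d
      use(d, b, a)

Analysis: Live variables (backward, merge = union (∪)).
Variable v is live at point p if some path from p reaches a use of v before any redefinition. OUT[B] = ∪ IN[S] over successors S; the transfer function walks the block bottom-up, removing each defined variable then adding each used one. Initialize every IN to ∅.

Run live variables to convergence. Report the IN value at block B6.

Fixpoint table:
  B0:  IN={a, b, f}  OUT={a, b, c, d}
  B1:  IN={a, b, c, d}  OUT={a, b, c, d, f}
  B2:  IN={a, c, d, f}  OUT={a, b, c, d, f}
  B3:  IN={d, f}  OUT={d, f}
  B4:  IN={d, f}  OUT={b, d, f}
  B5:  IN={b, d, f}  OUT={a, b, d}
  B6:  IN={a, b, d}  OUT={}

B6 is the boundary node: OUT[B6] = {}
Applying B6's transfer function to that OUT value gives IN[B6] (row B6 above).

Answer: {a, b, d}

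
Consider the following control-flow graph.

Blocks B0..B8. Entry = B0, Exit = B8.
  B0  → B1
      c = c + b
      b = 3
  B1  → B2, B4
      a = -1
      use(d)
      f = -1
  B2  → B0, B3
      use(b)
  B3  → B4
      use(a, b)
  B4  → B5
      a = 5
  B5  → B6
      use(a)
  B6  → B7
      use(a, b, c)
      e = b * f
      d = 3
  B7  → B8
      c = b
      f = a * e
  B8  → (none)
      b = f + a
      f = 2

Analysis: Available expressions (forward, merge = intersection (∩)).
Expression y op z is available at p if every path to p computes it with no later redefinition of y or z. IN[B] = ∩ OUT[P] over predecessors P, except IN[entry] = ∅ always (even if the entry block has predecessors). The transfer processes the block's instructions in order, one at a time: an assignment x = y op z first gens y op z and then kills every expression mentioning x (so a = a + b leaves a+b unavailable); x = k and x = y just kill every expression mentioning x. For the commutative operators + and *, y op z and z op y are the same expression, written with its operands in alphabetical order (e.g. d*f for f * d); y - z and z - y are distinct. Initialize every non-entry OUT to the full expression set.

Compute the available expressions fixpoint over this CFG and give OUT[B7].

Converged values:
  B0: | IN={} | OUT={}
  B1: | IN={} | OUT={}
  B2: | IN={} | OUT={}
  B3: | IN={} | OUT={}
  B4: | IN={} | OUT={}
  B5: | IN={} | OUT={}
  B6: | IN={} | OUT={b*f}
  B7: | IN={b*f} | OUT={a*e}
  B8: | IN={a*e} | OUT={a*e}

Merge at B7: IN[B7] = OUT[B6] = {b*f}
Applying B7's transfer function to that IN value gives OUT[B7] (row B7 above).

Answer: {a*e}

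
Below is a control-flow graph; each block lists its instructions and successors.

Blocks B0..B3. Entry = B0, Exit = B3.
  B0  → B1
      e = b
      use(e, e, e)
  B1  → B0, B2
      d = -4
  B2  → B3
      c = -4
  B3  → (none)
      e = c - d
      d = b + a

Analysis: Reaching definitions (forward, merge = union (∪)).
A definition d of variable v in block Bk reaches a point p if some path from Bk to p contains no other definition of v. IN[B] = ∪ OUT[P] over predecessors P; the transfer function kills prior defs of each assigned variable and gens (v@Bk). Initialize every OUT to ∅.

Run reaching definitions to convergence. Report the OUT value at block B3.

Per-block solution:
  B0:   IN={d@B1, e@B0}   OUT={d@B1, e@B0}
  B1:   IN={d@B1, e@B0}   OUT={d@B1, e@B0}
  B2:   IN={d@B1, e@B0}   OUT={c@B2, d@B1, e@B0}
  B3:   IN={c@B2, d@B1, e@B0}   OUT={c@B2, d@B3, e@B3}

Merge at B3: IN[B3] = OUT[B2] = {c@B2, d@B1, e@B0}
Applying B3's transfer function to that IN value gives OUT[B3] (row B3 above).

Answer: {c@B2, d@B3, e@B3}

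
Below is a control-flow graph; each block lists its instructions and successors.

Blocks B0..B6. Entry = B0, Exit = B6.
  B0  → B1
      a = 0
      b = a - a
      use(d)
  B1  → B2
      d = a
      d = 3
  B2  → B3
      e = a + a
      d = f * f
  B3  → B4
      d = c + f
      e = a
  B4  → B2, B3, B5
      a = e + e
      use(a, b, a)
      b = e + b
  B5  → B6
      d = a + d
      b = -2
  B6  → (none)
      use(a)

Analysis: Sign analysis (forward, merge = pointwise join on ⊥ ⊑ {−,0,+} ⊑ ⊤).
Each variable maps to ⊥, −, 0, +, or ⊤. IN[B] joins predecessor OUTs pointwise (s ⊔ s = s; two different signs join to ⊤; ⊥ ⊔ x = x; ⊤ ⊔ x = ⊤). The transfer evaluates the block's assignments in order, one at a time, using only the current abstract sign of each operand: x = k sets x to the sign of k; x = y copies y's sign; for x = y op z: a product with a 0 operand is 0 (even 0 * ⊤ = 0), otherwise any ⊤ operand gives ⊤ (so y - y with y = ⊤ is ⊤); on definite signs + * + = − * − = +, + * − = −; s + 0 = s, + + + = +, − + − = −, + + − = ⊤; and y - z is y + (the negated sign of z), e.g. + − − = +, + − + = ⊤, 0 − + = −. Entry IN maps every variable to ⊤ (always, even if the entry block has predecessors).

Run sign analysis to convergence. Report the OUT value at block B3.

Fixpoint table:
  B0: | IN=(all ⊤) | OUT={a:0, b:0; rest ⊤}
  B1: | IN={a:0, b:0; rest ⊤} | OUT={a:0, b:0, d:+; rest ⊤}
  B2: | IN={a:0, b:0; rest ⊤} | OUT={a:0, b:0, e:0; rest ⊤}
  B3: | IN={a:0, b:0, e:0; rest ⊤} | OUT={a:0, b:0, e:0; rest ⊤}
  B4: | IN={a:0, b:0, e:0; rest ⊤} | OUT={a:0, b:0, e:0; rest ⊤}
  B5: | IN={a:0, b:0, e:0; rest ⊤} | OUT={a:0, b:-, e:0; rest ⊤}
  B6: | IN={a:0, b:-, e:0; rest ⊤} | OUT={a:0, b:-, e:0; rest ⊤}

Merge at B3: IN[B3] = OUT[B2] ⊔ OUT[B4] = {a: 0, b: 0, c: ⊤, d: ⊤, e: 0, f: ⊤}
Applying B3's transfer function to that IN value gives OUT[B3] (row B3 above).

Answer: {a: 0, b: 0, c: ⊤, d: ⊤, e: 0, f: ⊤}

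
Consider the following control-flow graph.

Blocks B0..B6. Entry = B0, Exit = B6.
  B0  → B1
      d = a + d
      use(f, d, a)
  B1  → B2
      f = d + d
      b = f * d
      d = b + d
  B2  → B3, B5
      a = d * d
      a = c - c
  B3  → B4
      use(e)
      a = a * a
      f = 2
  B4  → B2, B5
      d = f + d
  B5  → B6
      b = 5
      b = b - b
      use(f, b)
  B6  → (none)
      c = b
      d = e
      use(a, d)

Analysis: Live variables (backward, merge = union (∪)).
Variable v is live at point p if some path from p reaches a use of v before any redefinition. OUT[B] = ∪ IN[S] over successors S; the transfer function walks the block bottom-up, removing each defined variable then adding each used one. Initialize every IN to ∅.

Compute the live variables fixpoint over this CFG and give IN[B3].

Answer: {a, c, d, e}

Derivation:
Per-block solution:
  B0:  IN={a, c, d, e, f}  OUT={c, d, e}
  B1:  IN={c, d, e}  OUT={c, d, e, f}
  B2:  IN={c, d, e, f}  OUT={a, c, d, e, f}
  B3:  IN={a, c, d, e}  OUT={a, c, d, e, f}
  B4:  IN={a, c, d, e, f}  OUT={a, c, d, e, f}
  B5:  IN={a, e, f}  OUT={a, b, e}
  B6:  IN={a, b, e}  OUT={}

Merge at B3: OUT[B3] = IN[B4] = {a, c, d, e, f}
Applying B3's transfer function to that OUT value gives IN[B3] (row B3 above).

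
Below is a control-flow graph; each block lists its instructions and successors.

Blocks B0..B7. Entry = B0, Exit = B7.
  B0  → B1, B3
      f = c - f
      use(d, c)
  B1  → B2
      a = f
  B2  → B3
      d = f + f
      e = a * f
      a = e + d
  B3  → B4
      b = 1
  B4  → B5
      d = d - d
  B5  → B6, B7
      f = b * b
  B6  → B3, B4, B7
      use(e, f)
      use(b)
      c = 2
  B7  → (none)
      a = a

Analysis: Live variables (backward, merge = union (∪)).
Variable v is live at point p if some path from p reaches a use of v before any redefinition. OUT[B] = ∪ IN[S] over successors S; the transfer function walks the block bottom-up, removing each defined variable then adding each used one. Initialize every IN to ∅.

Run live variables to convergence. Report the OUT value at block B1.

Answer: {a, f}

Derivation:
Converged values:
  B0:  IN={a, c, d, e, f}  OUT={a, d, e, f}
  B1:  IN={f}  OUT={a, f}
  B2:  IN={a, f}  OUT={a, d, e}
  B3:  IN={a, d, e}  OUT={a, b, d, e}
  B4:  IN={a, b, d, e}  OUT={a, b, d, e}
  B5:  IN={a, b, d, e}  OUT={a, b, d, e, f}
  B6:  IN={a, b, d, e, f}  OUT={a, b, d, e}
  B7:  IN={a}  OUT={}

Merge at B1: OUT[B1] = IN[B2] = {a, f}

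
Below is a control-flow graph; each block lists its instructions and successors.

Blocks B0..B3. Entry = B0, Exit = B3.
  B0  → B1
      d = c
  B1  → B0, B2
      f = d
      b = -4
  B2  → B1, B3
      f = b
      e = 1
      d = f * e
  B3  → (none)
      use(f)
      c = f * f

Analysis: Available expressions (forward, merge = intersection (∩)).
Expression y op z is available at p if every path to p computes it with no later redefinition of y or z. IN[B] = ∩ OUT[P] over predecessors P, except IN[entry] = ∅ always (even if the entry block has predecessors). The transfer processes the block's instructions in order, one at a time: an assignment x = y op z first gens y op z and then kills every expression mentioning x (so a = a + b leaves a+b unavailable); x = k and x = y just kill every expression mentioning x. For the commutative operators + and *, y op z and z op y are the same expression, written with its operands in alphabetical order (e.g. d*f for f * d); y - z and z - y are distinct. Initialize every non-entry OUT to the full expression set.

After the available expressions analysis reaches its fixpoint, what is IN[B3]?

Fixpoint table:
  B0:   IN={}   OUT={}
  B1:   IN={}   OUT={}
  B2:   IN={}   OUT={e*f}
  B3:   IN={e*f}   OUT={e*f, f*f}

Merge at B3: IN[B3] = OUT[B2] = {e*f}

Answer: {e*f}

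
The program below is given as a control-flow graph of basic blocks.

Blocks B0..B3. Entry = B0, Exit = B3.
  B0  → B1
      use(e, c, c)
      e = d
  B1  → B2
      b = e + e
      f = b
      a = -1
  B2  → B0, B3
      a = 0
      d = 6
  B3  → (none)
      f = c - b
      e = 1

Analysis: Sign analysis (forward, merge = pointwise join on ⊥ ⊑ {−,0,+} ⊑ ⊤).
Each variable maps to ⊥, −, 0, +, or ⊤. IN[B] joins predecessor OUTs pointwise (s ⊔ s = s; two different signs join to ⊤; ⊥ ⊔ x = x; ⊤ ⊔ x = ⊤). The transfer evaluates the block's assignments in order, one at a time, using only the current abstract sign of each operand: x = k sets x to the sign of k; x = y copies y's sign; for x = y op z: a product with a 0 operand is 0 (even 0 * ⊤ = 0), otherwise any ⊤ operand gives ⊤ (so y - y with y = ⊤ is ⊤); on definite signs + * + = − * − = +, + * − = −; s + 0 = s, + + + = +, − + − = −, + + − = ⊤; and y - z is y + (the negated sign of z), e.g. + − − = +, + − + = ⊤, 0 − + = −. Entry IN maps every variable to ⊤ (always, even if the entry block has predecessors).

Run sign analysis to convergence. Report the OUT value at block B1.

Fixpoint table:
  B0:   IN=(all ⊤)   OUT=(all ⊤)
  B1:   IN=(all ⊤)   OUT={a:-; rest ⊤}
  B2:   IN={a:-; rest ⊤}   OUT={a:0, d:+; rest ⊤}
  B3:   IN={a:0, d:+; rest ⊤}   OUT={a:0, d:+, e:+; rest ⊤}

Merge at B1: IN[B1] = OUT[B0] = {a: ⊤, b: ⊤, c: ⊤, d: ⊤, e: ⊤, f: ⊤}
Applying B1's transfer function to that IN value gives OUT[B1] (row B1 above).

Answer: {a: -, b: ⊤, c: ⊤, d: ⊤, e: ⊤, f: ⊤}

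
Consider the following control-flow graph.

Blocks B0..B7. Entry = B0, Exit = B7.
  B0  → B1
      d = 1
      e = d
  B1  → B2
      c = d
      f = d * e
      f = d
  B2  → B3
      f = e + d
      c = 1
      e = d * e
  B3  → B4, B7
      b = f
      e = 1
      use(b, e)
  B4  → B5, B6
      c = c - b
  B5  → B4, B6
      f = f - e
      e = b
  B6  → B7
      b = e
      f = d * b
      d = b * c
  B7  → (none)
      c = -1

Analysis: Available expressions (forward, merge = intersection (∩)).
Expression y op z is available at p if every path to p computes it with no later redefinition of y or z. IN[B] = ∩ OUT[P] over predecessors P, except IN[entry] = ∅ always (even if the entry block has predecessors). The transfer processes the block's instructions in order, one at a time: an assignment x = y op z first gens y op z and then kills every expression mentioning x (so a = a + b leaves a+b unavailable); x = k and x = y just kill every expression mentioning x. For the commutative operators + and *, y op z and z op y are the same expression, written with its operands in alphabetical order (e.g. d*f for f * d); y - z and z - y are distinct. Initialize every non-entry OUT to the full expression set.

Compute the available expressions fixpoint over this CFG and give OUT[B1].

Answer: {d*e}

Trace:
Converged values:
  B0:   IN={}   OUT={}
  B1:   IN={}   OUT={d*e}
  B2:   IN={d*e}   OUT={}
  B3:   IN={}   OUT={}
  B4:   IN={}   OUT={}
  B5:   IN={}   OUT={}
  B6:   IN={}   OUT={b*c}
  B7:   IN={}   OUT={}

Merge at B1: IN[B1] = OUT[B0] = {}
Applying B1's transfer function to that IN value gives OUT[B1] (row B1 above).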